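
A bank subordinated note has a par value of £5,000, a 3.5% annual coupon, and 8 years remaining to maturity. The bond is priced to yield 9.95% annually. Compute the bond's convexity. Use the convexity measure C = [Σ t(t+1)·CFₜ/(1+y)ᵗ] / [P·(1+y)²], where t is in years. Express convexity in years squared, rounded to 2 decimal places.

48.50

With y = 0.0995:
  t   CF        PV=CF/(1+0.0995)^t    t·PV        t(t+1)·PV
  1       175.00       159.1633       159.1633         318.3265
  2       175.00       144.7597       289.5193         868.5580
  3       175.00       131.6595       394.9786       1,579.9145
  4       175.00       119.7449       478.9797       2,394.8985
  5       175.00       108.9085       544.5426       3,267.2558
  6       175.00        99.0528       594.3166       4,160.2165
  7       175.00        90.0889       630.6225       5,044.9799
  8     5,175.00     2,422.9725    19,383.7800     174,454.0198
  Σ                  3,276.3501    22,475.9027     192,088.1696
P = 3,276.3501.
Convexity = Σ t(t+1)·PV / [P·(1+y)²] = 192,088.1696 / (3,276.3501 × 1.208900) = 48.49756.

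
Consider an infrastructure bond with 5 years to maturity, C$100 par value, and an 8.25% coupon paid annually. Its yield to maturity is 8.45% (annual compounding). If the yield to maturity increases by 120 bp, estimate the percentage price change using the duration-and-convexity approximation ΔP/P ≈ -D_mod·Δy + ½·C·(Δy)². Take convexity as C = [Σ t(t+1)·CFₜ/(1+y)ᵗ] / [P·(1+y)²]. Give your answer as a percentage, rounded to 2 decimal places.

-4.60%

With y = 0.0845:
  t   CF        PV=CF/(1+0.0845)^t    t·PV        t(t+1)·PV
  1         8.25         7.6072         7.6072          15.2144
  2         8.25         7.0145        14.0289          42.0868
  3         8.25         6.4679        19.4038          77.6152
  4         8.25         5.9640        23.8559         119.2795
  5       108.25        72.1573       360.7864       2,164.7182
  Σ                     99.2108       425.6822       2,418.9141
P = 99.2108; D_Mac = 4.29068 yrs; D_mod = 3.95637 yrs; C = 20.73014.
Duration effect: -3.95637 × (+0.012) = -0.047476
Convexity effect: 0.5 × 20.73014 × (0.012)² = +0.0014926
ΔP/P ≈ -0.047476 + 0.0014926 = -0.045984 = -4.5984%.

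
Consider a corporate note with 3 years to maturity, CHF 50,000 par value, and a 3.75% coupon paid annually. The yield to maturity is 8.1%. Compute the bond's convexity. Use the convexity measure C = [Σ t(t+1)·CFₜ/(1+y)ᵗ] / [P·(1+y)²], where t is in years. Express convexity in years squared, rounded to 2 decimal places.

9.75

With y = 0.081:
  t   CF        PV=CF/(1+0.081)^t    t·PV        t(t+1)·PV
  1     1,875.00     1,734.5051     1,734.5051       3,469.0102
  2     1,875.00     1,604.5375     3,209.0751       9,627.2253
  3    51,875.00    41,065.8700   123,197.6100     492,790.4398
  Σ                 44,404.9126   128,141.1901     505,886.6753
P = 44,404.9126.
Convexity = Σ t(t+1)·PV / [P·(1+y)²] = 505,886.6753 / (44,404.9126 × 1.168561) = 9.74924.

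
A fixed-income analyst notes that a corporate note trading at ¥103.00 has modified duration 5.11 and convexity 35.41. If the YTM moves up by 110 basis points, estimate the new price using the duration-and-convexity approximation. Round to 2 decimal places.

¥97.43

Duration effect: -D_mod·Δy = -5.11 × (+0.011) = -0.056210
Convexity effect: ½·C·(Δy)² = 0.5 × 35.41 × (0.011)² = +0.002142305
ΔP/P ≈ -0.056210 + 0.002142305 = -0.054067695
New price ≈ 103.00 × (1 - 0.054067695) = 97.431027415.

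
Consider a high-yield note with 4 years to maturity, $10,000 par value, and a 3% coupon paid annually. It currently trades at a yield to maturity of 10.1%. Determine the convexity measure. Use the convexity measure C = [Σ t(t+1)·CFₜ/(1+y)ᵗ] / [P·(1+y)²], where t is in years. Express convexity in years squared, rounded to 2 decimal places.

With y = 0.101:
  t   CF        PV=CF/(1+0.101)^t    t·PV        t(t+1)·PV
  1       300.00       272.4796       272.4796         544.9591
  2       300.00       247.4837       494.9674       1,484.9023
  3       300.00       224.7808       674.3425       2,697.3701
  4    10,300.00     7,009.5147    28,038.0587     140,190.2933
  Σ                  7,754.2588    29,479.8482     144,917.5249
P = 7,754.2588.
Convexity = Σ t(t+1)·PV / [P·(1+y)²] = 144,917.5249 / (7,754.2588 × 1.212201) = 15.41722.

15.42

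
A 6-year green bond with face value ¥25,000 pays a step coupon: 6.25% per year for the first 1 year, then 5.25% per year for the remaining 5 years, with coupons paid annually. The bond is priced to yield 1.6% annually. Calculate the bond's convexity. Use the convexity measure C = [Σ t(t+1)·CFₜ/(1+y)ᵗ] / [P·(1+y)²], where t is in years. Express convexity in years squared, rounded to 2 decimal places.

With y = 0.016:
  t   CF        PV=CF/(1+0.016)^t    t·PV        t(t+1)·PV
  1     1,562.50     1,537.8937     1,537.8937       3,075.7874
  2     1,312.50     1,271.4869     2,542.9738       7,628.9215
  3     1,312.50     1,251.4635     3,754.3905      15,017.5620
  4     1,312.50     1,231.7554     4,927.0217      24,635.1083
  5     1,312.50     1,212.3577     6,061.7885      36,370.7308
  6    26,312.50    23,922.1311   143,532.7864   1,004,729.5048
  Σ                 30,427.0883   162,356.8546   1,091,457.6148
P = 30,427.0883.
Convexity = Σ t(t+1)·PV / [P·(1+y)²] = 1,091,457.6148 / (30,427.0883 × 1.032256) = 34.75034.

34.75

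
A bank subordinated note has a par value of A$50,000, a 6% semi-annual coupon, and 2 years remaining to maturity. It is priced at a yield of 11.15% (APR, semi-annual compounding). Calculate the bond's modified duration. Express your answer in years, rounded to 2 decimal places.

Periodic yield y = 0.05575. First find Macaulay duration:
  t   CF        PV=CF/(1+0.05575)^t    t·PV
  1     1,500.00     1,420.7909     1,420.7909
  2     1,500.00     1,345.7645     2,691.5291
  3     1,500.00     1,274.7000     3,824.1000
  4    51,500.00    41,453.6588   165,814.6353
  Σ                 45,494.9143   173,751.0553
P = 45,494.9143; Macaulay duration = 173,751.0553 / 45,494.9143 = 3.81913 half-year periods = 1.90957 years.
Modified duration = D_Mac / (1 + y) = 1.90957 / 1.05575 = 1.80873 years.

1.81 years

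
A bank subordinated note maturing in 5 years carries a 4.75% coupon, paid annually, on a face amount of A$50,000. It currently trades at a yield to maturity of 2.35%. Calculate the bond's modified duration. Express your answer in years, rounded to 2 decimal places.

Periodic yield y = 0.0235. First find Macaulay duration:
  t   CF        PV=CF/(1+0.0235)^t    t·PV
  1     2,375.00     2,320.4690     2,320.4690
  2     2,375.00     2,267.1900     4,534.3800
  3     2,375.00     2,215.1344     6,645.4031
  4     2,375.00     2,164.2739     8,657.0957
  5    52,375.00    46,632.0815   233,160.4073
  Σ                 55,599.1487   255,317.7551
P = 55,599.1487; Macaulay duration = 255,317.7551 / 55,599.1487 = 4.59212 years.
Modified duration = D_Mac / (1 + y) = 4.59212 / 1.0235 = 4.48668 years.

4.49 years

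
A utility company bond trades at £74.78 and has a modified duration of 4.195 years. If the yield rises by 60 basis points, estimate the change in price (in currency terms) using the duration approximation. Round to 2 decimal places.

-£1.88

Duration approximation: ΔP/P ≈ -D_mod · Δy = -4.195 × (+0.006) = -0.025170.
ΔP ≈ 74.78 × (-0.025170) = -1.8822126.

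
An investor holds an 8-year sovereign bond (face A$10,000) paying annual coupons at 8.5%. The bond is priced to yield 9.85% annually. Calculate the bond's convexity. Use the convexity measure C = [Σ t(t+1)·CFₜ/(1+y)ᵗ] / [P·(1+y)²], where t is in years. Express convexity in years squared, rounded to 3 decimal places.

40.605

With y = 0.0985:
  t   CF        PV=CF/(1+0.0985)^t    t·PV        t(t+1)·PV
  1       850.00       773.7824       773.7824       1,547.5649
  2       850.00       704.3991     1,408.7982       4,226.3947
  3       850.00       641.2372     1,923.7117       7,694.8470
  4       850.00       583.7390     2,334.9558      11,674.7792
  5       850.00       531.3964     2,656.9821      15,941.8924
  6       850.00       483.7473     2,902.4838      20,317.3868
  7       850.00       440.3708     3,082.5955      24,660.7638
  8    10,850.00     5,117.1630    40,937.3037     368,435.7335
  Σ                  9,275.8352    56,020.6134     454,499.3623
P = 9,275.8352.
Convexity = Σ t(t+1)·PV / [P·(1+y)²] = 454,499.3623 / (9,275.8352 × 1.206702) = 40.60506.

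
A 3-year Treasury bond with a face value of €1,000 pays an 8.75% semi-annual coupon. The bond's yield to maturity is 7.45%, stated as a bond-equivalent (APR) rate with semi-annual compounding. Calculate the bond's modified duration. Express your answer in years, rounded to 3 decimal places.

2.611 years

Periodic yield y = 0.03725. First find Macaulay duration:
  t   CF        PV=CF/(1+0.03725)^t    t·PV
  1        43.75        42.1788        42.1788
  2        43.75        40.6641        81.3282
  3        43.75        39.2038       117.6113
  4        43.75        37.7959       151.1835
  5        43.75        36.4385       182.1926
  6     1,043.75       838.1000     5,028.5998
  Σ                  1,034.3811     5,603.0943
P = 1,034.3811; Macaulay duration = 5,603.0943 / 1,034.3811 = 5.41686 half-year periods = 2.70843 years.
Modified duration = D_Mac / (1 + y) = 2.70843 / 1.03725 = 2.61116 years.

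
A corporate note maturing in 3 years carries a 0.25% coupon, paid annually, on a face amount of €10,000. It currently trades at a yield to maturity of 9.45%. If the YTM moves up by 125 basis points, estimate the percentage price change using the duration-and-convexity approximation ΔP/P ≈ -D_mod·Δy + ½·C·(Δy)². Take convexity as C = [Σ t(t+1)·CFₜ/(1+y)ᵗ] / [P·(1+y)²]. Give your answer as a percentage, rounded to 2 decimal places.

With y = 0.0945:
  t   CF        PV=CF/(1+0.0945)^t    t·PV        t(t+1)·PV
  1        25.00        22.8415        22.8415          45.6830
  2        25.00        20.8693        41.7387         125.2160
  3    10,025.00     7,646.0491    22,938.1474      91,752.5894
  Σ                  7,689.7599    23,002.7275      91,923.4883
P = 7,689.7599; D_Mac = 2.99135 yrs; D_mod = 2.73307 yrs; C = 9.97889.
Duration effect: -2.73307 × (+0.0125) = -0.034163
Convexity effect: 0.5 × 9.97889 × (0.0125)² = +0.0007796
ΔP/P ≈ -0.034163 + 0.0007796 = -0.033384 = -3.3384%.

-3.34%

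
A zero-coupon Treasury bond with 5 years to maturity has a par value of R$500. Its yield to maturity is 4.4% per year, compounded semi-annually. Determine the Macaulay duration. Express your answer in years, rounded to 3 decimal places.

A zero-coupon bond has a single cash flow at maturity, so its Macaulay duration equals its maturity: 5 years.
(Equivalently: 10 semi-annual periods ÷ 2 = 5 years.)

5.000 years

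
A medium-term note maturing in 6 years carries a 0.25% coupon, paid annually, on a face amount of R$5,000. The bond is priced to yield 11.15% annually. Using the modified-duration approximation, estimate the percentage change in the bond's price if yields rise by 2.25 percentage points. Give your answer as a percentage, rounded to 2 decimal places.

-12.04%

Periodic yield y = 0.1115. Modified duration first:
  t   CF        PV=CF/(1+0.1115)^t    t·PV
  1        12.50        11.2461        11.2461
  2        12.50        10.1179        20.2358
  3        12.50         9.1029        27.3088
  4        12.50         8.1898        32.7591
  5        12.50         7.3682        36.8411
  6     5,012.50     2,658.2608    15,949.5647
  Σ                  2,704.2857    16,077.9556
P = 2,704.2857; D_Mac = 5.94536 yrs; D_mod = 5.94536/(1+0.1115) = 5.34895 yrs.
ΔP/P ≈ -D_mod · Δy = -5.34895 × (+0.0225) = -0.120351 = -12.0351%.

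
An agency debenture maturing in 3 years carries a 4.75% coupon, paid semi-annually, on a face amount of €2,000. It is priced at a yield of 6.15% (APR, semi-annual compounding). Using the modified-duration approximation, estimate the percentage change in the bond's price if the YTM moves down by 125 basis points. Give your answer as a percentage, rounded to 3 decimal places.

+3.429%

Periodic yield y = 0.03075. Modified duration first:
  t   CF        PV=CF/(1+0.03075)^t    t·PV
  1        47.50        46.0829        46.0829
  2        47.50        44.7082        89.4163
  3        47.50        43.3744       130.1232
  4        47.50        42.0804       168.3217
  5        47.50        40.8251       204.1253
  6     2,047.50     1,707.2764    10,243.6587
  Σ                  1,924.3475    10,881.7283
P = 1,924.3475; D_Mac = 5.65476 half-year periods = 2.82738 yrs; D_mod = 2.82738/(1+0.03075) = 2.74303 yrs.
ΔP/P ≈ -D_mod · Δy = -2.74303 × (-0.0125) = +0.034288 = +3.4288%.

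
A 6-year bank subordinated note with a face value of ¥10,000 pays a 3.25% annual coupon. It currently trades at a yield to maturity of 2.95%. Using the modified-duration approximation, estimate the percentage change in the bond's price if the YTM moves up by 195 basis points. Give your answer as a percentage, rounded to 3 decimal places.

-10.515%

Periodic yield y = 0.0295. Modified duration first:
  t   CF        PV=CF/(1+0.0295)^t    t·PV
  1       325.00       315.6872       315.6872
  2       325.00       306.6413       613.2826
  3       325.00       297.8546       893.5638
  4       325.00       289.3197     1,157.2787
  5       325.00       281.0293     1,405.1465
  6    10,325.00     8,672.2533    52,033.5198
  Σ                 10,162.7854    56,418.4787
P = 10,162.7854; D_Mac = 5.55148 yrs; D_mod = 5.55148/(1+0.0295) = 5.39240 yrs.
ΔP/P ≈ -D_mod · Δy = -5.39240 × (+0.0195) = -0.105152 = -10.5152%.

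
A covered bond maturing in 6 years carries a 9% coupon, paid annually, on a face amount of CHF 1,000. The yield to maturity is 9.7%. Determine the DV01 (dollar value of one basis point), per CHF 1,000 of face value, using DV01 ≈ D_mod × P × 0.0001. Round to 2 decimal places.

Periodic yield y = 0.097.
  t   CF        PV=CF/(1+0.097)^t    t·PV
  1        90.00        82.0419        82.0419
  2        90.00        74.7875       149.5751
  3        90.00        68.1746       204.5238
  4        90.00        62.1464       248.5856
  5        90.00        56.6512       283.2562
  6     1,090.00       625.4416     3,752.6493
  Σ                    969.2433     4,720.6319
P = 969.2433; D_Mac = 4.87043 yrs; D_mod = 4.43977 yrs.
DV01 ≈ 4.43977 × 969.2433 × 0.0001 = 0.430322.

CHF 0.43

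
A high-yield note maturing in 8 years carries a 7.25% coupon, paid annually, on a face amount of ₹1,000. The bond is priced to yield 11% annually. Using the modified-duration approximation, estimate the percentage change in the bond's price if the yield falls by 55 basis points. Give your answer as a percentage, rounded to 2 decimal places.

+3.04%

Periodic yield y = 0.11. Modified duration first:
  t   CF        PV=CF/(1+0.11)^t    t·PV
  1        72.50        65.3153        65.3153
  2        72.50        58.8426       117.6853
  3        72.50        53.0114       159.0341
  4        72.50        47.7580       191.0320
  5        72.50        43.0252       215.1261
  6        72.50        38.7615       232.5688
  7        72.50        34.9202       244.4416
  8     1,072.50       465.3862     3,723.0893
  Σ                    807.0204     4,948.2925
P = 807.0204; D_Mac = 6.13156 yrs; D_mod = 6.13156/(1+0.11) = 5.52393 yrs.
ΔP/P ≈ -D_mod · Δy = -5.52393 × (-0.0055) = +0.030382 = +3.0382%.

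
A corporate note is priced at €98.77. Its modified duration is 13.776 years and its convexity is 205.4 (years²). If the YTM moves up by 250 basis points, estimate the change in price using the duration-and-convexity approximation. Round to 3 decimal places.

-€27.677

Duration effect: -D_mod·Δy = -13.776 × (+0.025) = -0.344400
Convexity effect: ½·C·(Δy)² = 0.5 × 205.4 × (0.025)² = +0.0641875
ΔP/P ≈ -0.344400 + 0.0641875 = -0.2802125
ΔP ≈ 98.77 × (-0.2802125) = -27.676588625.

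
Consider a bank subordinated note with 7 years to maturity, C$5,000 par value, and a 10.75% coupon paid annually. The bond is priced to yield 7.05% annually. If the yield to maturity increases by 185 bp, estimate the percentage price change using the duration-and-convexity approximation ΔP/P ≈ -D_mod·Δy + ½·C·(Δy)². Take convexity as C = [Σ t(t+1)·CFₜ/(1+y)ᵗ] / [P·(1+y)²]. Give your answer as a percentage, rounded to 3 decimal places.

With y = 0.0705:
  t   CF        PV=CF/(1+0.0705)^t    t·PV        t(t+1)·PV
  1       537.50       502.1018       502.1018       1,004.2036
  2       537.50       469.0349       938.0697       2,814.2092
  3       537.50       438.1456     1,314.4368       5,257.7472
  4       537.50       409.2906     1,637.1624       8,185.8122
  5       537.50       382.3359     1,911.6796      11,470.0778
  6       537.50       357.1564     2,142.9384      15,000.5689
  7     5,537.50     3,437.2177    24,060.5238     192,484.1904
  Σ                  5,995.2829    32,506.9126     236,216.8094
P = 5,995.2829; D_Mac = 5.42208 yrs; D_mod = 5.06500 yrs; C = 34.38173.
Duration effect: -5.06500 × (+0.0185) = -0.093702
Convexity effect: 0.5 × 34.38173 × (0.0185)² = +0.0058836
ΔP/P ≈ -0.093702 + 0.0058836 = -0.087819 = -8.7819%.

-8.782%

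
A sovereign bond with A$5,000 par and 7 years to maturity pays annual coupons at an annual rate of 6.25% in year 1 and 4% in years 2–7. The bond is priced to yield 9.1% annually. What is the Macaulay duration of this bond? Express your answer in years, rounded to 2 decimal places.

5.96 years

Periodic yield y = 0.091. Discount each cash flow and weight by its year:
  t   CF        PV=CF/(1+0.091)^t    t·PV
  1       312.50       286.4345       286.4345
  2       200.00       168.0275       336.0551
  3       200.00       154.0124       462.0373
  4       200.00       141.1663       564.6651
  5       200.00       129.3916       646.9582
  6       200.00       118.5991       711.5948
  7     5,200.00     2,826.3770    19,784.6390
  Σ                  3,824.0085    22,792.3839
Price P = Σ PV = 3,824.0085.
Macaulay duration = Σ(t·PV) / P = 22,792.3839 / 3,824.0085 = 5.96034 years.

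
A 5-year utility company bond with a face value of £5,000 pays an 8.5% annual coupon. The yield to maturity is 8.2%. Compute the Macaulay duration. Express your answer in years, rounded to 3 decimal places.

4.280 years

Periodic yield y = 0.082. Discount each cash flow and weight by its year:
  t   CF        PV=CF/(1+0.082)^t    t·PV
  1       425.00       392.7911       392.7911
  2       425.00       363.0232       726.0464
  3       425.00       335.5113     1,006.5339
  4       425.00       310.0844     1,240.3375
  5     5,425.00     3,658.1663    18,290.8313
  Σ                  5,059.5763    21,656.5402
Price P = Σ PV = 5,059.5763.
Macaulay duration = Σ(t·PV) / P = 21,656.5402 / 5,059.5763 = 4.28031 years.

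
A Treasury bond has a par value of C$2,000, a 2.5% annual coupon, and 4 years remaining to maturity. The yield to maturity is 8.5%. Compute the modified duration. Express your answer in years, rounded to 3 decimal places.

3.536 years

Periodic yield y = 0.085. First find Macaulay duration:
  t   CF        PV=CF/(1+0.085)^t    t·PV
  1        50.00        46.0829        46.0829
  2        50.00        42.4728        84.9455
  3        50.00        39.1454       117.4362
  4     2,050.00     1,479.2273     5,916.9091
  Σ                  1,606.9284     6,165.3738
P = 1,606.9284; Macaulay duration = 6,165.3738 / 1,606.9284 = 3.83674 years.
Modified duration = D_Mac / (1 + y) = 3.83674 / 1.085 = 3.53617 years.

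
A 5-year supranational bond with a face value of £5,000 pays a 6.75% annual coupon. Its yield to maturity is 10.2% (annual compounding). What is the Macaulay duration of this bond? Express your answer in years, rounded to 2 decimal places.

Periodic yield y = 0.102. Discount each cash flow and weight by its year:
  t   CF        PV=CF/(1+0.102)^t    t·PV
  1       337.50       306.2613       306.2613
  2       337.50       277.9141       555.8282
  3       337.50       252.1907       756.5720
  4       337.50       228.8481       915.3926
  5     5,337.50     3,284.2024    16,421.0121
  Σ                  4,349.4167    18,955.0662
Price P = Σ PV = 4,349.4167.
Macaulay duration = Σ(t·PV) / P = 18,955.0662 / 4,349.4167 = 4.35807 years.

4.36 years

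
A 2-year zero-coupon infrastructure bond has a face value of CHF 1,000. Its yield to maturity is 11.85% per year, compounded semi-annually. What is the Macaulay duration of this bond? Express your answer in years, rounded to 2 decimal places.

2.00 years

A zero-coupon bond has a single cash flow at maturity, so its Macaulay duration equals its maturity: 2 years.
(Equivalently: 4 semi-annual periods ÷ 2 = 2 years.)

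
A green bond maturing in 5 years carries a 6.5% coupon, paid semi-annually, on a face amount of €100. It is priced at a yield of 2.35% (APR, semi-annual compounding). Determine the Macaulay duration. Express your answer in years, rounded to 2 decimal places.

4.41 years

Periodic yield y = 0.01175. Discount each cash flow and weight by its period:
  t   CF        PV=CF/(1+0.01175)^t    t·PV
  1         3.25         3.2123         3.2123
  2         3.25         3.1750         6.3499
  3         3.25         3.1381         9.4142
  4         3.25         3.1016        12.4065
  5         3.25         3.0656        15.3281
  6         3.25         3.0300        18.1801
  7         3.25         2.9948        20.9637
  8         3.25         2.9600        23.6803
  9         3.25         2.9257        26.3310
  10      103.25        91.8667       918.6666
  Σ                    119.4697     1,054.5327
Price P = Σ PV = 119.4697.
Macaulay duration = Σ(t·PV) / P = 1,054.5327 / 119.4697 = 8.82678 half-year periods.
In years: 8.82678 / 2 = 4.41339 years.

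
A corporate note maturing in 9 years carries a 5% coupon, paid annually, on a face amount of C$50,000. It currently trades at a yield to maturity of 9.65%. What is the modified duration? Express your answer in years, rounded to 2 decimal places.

6.52 years

Periodic yield y = 0.0965. First find Macaulay duration:
  t   CF        PV=CF/(1+0.0965)^t    t·PV
  1     2,500.00     2,279.9818     2,279.9818
  2     2,500.00     2,079.3267     4,158.6535
  3     2,500.00     1,896.3308     5,688.9924
  4     2,500.00     1,729.4399     6,917.7594
  5     2,500.00     1,577.2365     7,886.1827
  6     2,500.00     1,438.4282     8,630.5693
  7     2,500.00     1,311.8360     9,182.8522
  8     2,500.00     1,196.3849     9,571.0791
  9    52,500.00    22,912.9802   206,216.8215
  Σ                 36,421.9450   260,532.8920
P = 36,421.9450; Macaulay duration = 260,532.8920 / 36,421.9450 = 7.15318 years.
Modified duration = D_Mac / (1 + y) = 7.15318 / 1.0965 = 6.52365 years.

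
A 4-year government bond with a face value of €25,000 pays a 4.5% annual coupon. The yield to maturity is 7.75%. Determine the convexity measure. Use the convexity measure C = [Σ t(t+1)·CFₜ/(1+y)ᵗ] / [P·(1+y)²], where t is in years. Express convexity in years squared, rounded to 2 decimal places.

15.70

With y = 0.0775:
  t   CF        PV=CF/(1+0.0775)^t    t·PV        t(t+1)·PV
  1     1,125.00     1,044.0835     1,044.0835       2,088.1671
  2     1,125.00       968.9870     1,937.9741       5,813.9222
  3     1,125.00       899.2919     2,697.8757      10,791.5029
  4    26,125.00    19,381.4910    77,525.9640     387,629.8199
  Σ                 22,293.8535    83,205.8973     406,323.4121
P = 22,293.8535.
Convexity = Σ t(t+1)·PV / [P·(1+y)²] = 406,323.4121 / (22,293.8535 × 1.161006) = 15.69828.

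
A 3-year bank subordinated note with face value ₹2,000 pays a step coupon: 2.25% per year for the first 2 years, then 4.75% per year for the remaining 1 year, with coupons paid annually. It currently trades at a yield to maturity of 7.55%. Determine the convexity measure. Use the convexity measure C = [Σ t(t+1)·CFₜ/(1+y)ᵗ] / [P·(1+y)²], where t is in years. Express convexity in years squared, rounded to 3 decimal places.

With y = 0.0755:
  t   CF        PV=CF/(1+0.0755)^t    t·PV        t(t+1)·PV
  1        45.00        41.8410        41.8410          83.6820
  2        45.00        38.9038        77.8075         233.4226
  3     2,095.00     1,684.0415     5,052.1244      20,208.4977
  Σ                  1,764.7862     5,171.7730      20,525.6023
P = 1,764.7862.
Convexity = Σ t(t+1)·PV / [P·(1+y)²] = 20,525.6023 / (1,764.7862 × 1.156700) = 10.05502.

10.055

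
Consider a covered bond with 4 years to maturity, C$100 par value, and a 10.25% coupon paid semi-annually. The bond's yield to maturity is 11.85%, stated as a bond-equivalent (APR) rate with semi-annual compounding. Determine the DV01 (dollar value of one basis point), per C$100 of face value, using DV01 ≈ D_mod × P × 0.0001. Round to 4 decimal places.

C$0.0302

Periodic yield y = 0.05925.
  t   CF        PV=CF/(1+0.05925)^t    t·PV
  1        5.125         4.8383         4.8383
  2        5.125         4.5677         9.1354
  3        5.125         4.3122        12.9366
  4        5.125         4.0710        16.2840
  5        5.125         3.8433        19.2164
  6        5.125         3.6283        21.7698
  7        5.125         3.4253        23.9774
  8      105.125        66.3313       530.6501
  Σ                     95.0174       638.8079
P = 95.0174; D_Mac = 6.72306 half-year periods = 3.36153 yrs; D_mod = 3.17350 yrs.
DV01 ≈ 3.17350 × 95.0174 × 0.0001 = 0.030154.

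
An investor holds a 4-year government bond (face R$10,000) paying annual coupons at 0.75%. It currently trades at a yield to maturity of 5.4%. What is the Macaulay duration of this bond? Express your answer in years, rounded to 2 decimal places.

Periodic yield y = 0.054. Discount each cash flow and weight by its year:
  t   CF        PV=CF/(1+0.054)^t    t·PV
  1        75.00        71.1575        71.1575
  2        75.00        67.5119       135.0237
  3        75.00        64.0530       192.1590
  4    10,075.00     8,163.6168    32,654.4672
  Σ                  8,366.3392    33,052.8074
Price P = Σ PV = 8,366.3392.
Macaulay duration = Σ(t·PV) / P = 33,052.8074 / 8,366.3392 = 3.95069 years.

3.95 years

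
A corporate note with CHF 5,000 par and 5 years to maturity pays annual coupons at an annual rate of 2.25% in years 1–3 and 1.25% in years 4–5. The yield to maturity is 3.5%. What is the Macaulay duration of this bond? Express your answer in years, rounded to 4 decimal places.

Periodic yield y = 0.035. Discount each cash flow and weight by its year:
  t   CF        PV=CF/(1+0.035)^t    t·PV
  1       112.50       108.6957       108.6957
  2       112.50       105.0200       210.0399
  3       112.50       101.4686       304.4057
  4        62.50        54.4651       217.8606
  5     5,062.50     4,262.4892    21,312.4458
  Σ                  4,632.1385    22,153.4476
Price P = Σ PV = 4,632.1385.
Macaulay duration = Σ(t·PV) / P = 22,153.4476 / 4,632.1385 = 4.78255 years.

4.7826 years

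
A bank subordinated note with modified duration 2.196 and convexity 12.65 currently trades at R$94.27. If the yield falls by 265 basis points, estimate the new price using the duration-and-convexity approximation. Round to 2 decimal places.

R$100.17

Duration effect: -D_mod·Δy = -2.196 × (-0.0265) = +0.058194
Convexity effect: ½·C·(Δy)² = 0.5 × 12.65 × (-0.0265)² = +0.00444173125
ΔP/P ≈ +0.058194 + 0.00444173125 = +0.06263573125
New price ≈ 94.27 × (1 + 0.06263573125) = 100.1746703849375.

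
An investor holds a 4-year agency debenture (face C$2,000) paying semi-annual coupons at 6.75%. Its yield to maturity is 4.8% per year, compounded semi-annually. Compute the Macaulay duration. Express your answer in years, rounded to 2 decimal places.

3.59 years

Periodic yield y = 0.024. Discount each cash flow and weight by its period:
  t   CF        PV=CF/(1+0.024)^t    t·PV
  1        67.50        65.9180        65.9180
  2        67.50        64.3730       128.7460
  3        67.50        62.8643       188.5928
  4        67.50        61.3909       245.5636
  5        67.50        59.9520       299.7602
  6        67.50        58.5469       351.2815
  7        67.50        57.1747       400.2231
  8     2,067.50     1,710.1959    13,681.5673
  Σ                  2,140.4158    15,361.6525
Price P = Σ PV = 2,140.4158.
Macaulay duration = Σ(t·PV) / P = 15,361.6525 / 2,140.4158 = 7.17695 half-year periods.
In years: 7.17695 / 2 = 3.58847 years.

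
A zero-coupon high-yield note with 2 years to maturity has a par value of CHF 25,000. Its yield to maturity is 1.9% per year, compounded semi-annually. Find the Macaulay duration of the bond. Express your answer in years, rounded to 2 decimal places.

2.00 years

A zero-coupon bond has a single cash flow at maturity, so its Macaulay duration equals its maturity: 2 years.
(Equivalently: 4 semi-annual periods ÷ 2 = 2 years.)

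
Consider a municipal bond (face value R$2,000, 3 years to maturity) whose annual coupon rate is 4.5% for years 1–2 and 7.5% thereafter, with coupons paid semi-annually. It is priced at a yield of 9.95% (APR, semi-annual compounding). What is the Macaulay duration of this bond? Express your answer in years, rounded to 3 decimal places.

2.823 years

Periodic yield y = 0.04975. Discount each cash flow and weight by its period:
  t   CF        PV=CF/(1+0.04975)^t    t·PV
  1        45.00        42.8673        42.8673
  2        45.00        40.8358        81.6715
  3        45.00        38.9005       116.7014
  4        45.00        37.0569       148.2276
  5        75.00        58.8345       294.1724
  6     2,075.00     1,550.6108     9,303.6647
  Σ                  1,769.1057     9,987.3049
Price P = Σ PV = 1,769.1057.
Macaulay duration = Σ(t·PV) / P = 9,987.3049 / 1,769.1057 = 5.64540 half-year periods.
In years: 5.64540 / 2 = 2.82270 years.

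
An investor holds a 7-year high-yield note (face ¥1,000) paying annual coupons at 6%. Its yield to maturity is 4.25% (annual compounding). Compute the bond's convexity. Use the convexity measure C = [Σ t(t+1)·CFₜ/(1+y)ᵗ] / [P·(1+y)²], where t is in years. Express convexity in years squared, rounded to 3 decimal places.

41.569

With y = 0.0425:
  t   CF        PV=CF/(1+0.0425)^t    t·PV        t(t+1)·PV
  1        60.00        57.5540        57.5540         115.1079
  2        60.00        55.2076       110.4153         331.2458
  3        60.00        52.9570       158.8709         635.4835
  4        60.00        50.7980       203.1922       1,015.9609
  5        60.00        48.7271       243.6357       1,461.8142
  6        60.00        46.7407       280.4440       1,963.1078
  7     1,060.00       792.0880     5,544.6158      44,356.9266
  Σ                  1,104.0724     6,598.7278      49,879.6468
P = 1,104.0724.
Convexity = Σ t(t+1)·PV / [P·(1+y)²] = 49,879.6468 / (1,104.0724 × 1.086806) = 41.56939.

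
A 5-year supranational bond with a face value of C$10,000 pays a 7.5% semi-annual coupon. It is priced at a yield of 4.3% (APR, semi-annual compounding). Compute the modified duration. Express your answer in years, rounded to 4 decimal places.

4.2254 years

Periodic yield y = 0.0215. First find Macaulay duration:
  t   CF        PV=CF/(1+0.0215)^t    t·PV
  1       375.00       367.1072       367.1072
  2       375.00       359.3805       718.7610
  3       375.00       351.8165     1,055.4494
  4       375.00       344.4116     1,377.6464
  5       375.00       337.1626     1,685.8131
  6       375.00       330.0662     1,980.3971
  7       375.00       323.1191     2,261.8339
  8       375.00       316.3183     2,530.5463
  9       375.00       309.6606     2,786.9453
  10   10,375.00     8,386.9566    83,869.5660
  Σ                 11,425.9992    98,634.0657
P = 11,425.9992; Macaulay duration = 98,634.0657 / 11,425.9992 = 8.63242 half-year periods = 4.31621 years.
Modified duration = D_Mac / (1 + y) = 4.31621 / 1.0215 = 4.22537 years.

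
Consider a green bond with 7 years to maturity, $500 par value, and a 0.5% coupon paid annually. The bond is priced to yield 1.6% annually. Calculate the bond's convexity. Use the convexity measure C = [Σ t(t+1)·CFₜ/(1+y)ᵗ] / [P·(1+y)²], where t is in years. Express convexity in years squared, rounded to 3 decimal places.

53.132

With y = 0.016:
  t   CF        PV=CF/(1+0.016)^t    t·PV        t(t+1)·PV
  1         2.50         2.4606         2.4606           4.9213
  2         2.50         2.4219         4.8438          14.5313
  3         2.50         2.3837         7.1512          28.6049
  4         2.50         2.3462         9.3848          46.9240
  5         2.50         2.3093        11.5463          69.2776
  6         2.50         2.2729        13.6373          95.4612
  7       502.50       449.6557     3,147.5900      25,180.7196
  Σ                    463.8503     3,196.6139      25,440.4399
P = 463.8503.
Convexity = Σ t(t+1)·PV / [P·(1+y)²] = 25,440.4399 / (463.8503 × 1.032256) = 53.13239.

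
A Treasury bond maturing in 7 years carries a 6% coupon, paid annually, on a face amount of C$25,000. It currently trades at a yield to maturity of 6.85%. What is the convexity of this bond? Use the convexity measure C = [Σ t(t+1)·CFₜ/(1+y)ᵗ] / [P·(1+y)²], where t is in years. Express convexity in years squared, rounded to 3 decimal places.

With y = 0.0685:
  t   CF        PV=CF/(1+0.0685)^t    t·PV        t(t+1)·PV
  1     1,500.00     1,403.8372     1,403.8372       2,807.6743
  2     1,500.00     1,313.8392     2,627.6783       7,883.0350
  3     1,500.00     1,229.6108     3,688.8325      14,755.3300
  4     1,500.00     1,150.7822     4,603.1290      23,015.6449
  5     1,500.00     1,077.0072     5,385.0362      32,310.2175
  6     1,500.00     1,007.9619     6,047.7712      42,334.3982
  7    26,500.00    16,665.7241   116,660.0689     933,280.5509
  Σ                 23,848.7626   140,416.3533   1,056,386.8508
P = 23,848.7626.
Convexity = Σ t(t+1)·PV / [P·(1+y)²] = 1,056,386.8508 / (23,848.7626 × 1.141692) = 38.79789.

38.798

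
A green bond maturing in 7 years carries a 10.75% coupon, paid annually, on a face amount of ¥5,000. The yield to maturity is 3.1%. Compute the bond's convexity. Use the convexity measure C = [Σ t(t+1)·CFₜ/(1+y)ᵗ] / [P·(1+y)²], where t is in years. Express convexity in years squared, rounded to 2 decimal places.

38.60

With y = 0.031:
  t   CF        PV=CF/(1+0.031)^t    t·PV        t(t+1)·PV
  1       537.50       521.3385       521.3385       1,042.6770
  2       537.50       505.6630     1,011.3259       3,033.9777
  3       537.50       490.4587     1,471.3762       5,885.5048
  4       537.50       475.7117     1,902.8467       9,514.2334
  5       537.50       461.4080     2,307.0401      13,842.2407
  6       537.50       447.5345     2,685.2067      18,796.4471
  7     5,537.50     4,472.0133    31,304.0928     250,432.7424
  Σ                  7,374.1276    41,203.2269     302,547.8232
P = 7,374.1276.
Convexity = Σ t(t+1)·PV / [P·(1+y)²] = 302,547.8232 / (7,374.1276 × 1.062961) = 38.59811.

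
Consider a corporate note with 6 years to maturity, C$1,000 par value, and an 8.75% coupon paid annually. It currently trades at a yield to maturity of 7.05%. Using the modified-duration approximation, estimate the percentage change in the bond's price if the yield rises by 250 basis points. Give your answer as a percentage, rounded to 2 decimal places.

-11.58%

Periodic yield y = 0.0705. Modified duration first:
  t   CF        PV=CF/(1+0.0705)^t    t·PV
  1        87.50        81.7375        81.7375
  2        87.50        76.3545       152.7090
  3        87.50        71.3260       213.9781
  4        87.50        66.6287       266.5148
  5        87.50        62.2407       311.2037
  6     1,087.50       722.6188     4,335.7126
  Σ                  1,080.9062     5,361.8557
P = 1,080.9062; D_Mac = 4.96052 yrs; D_mod = 4.96052/(1+0.0705) = 4.63383 yrs.
ΔP/P ≈ -D_mod · Δy = -4.63383 × (+0.025) = -0.115846 = -11.5846%.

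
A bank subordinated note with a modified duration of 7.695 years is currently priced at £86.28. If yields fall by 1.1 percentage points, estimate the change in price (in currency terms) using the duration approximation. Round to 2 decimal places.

+£7.30

Duration approximation: ΔP/P ≈ -D_mod · Δy = -7.695 × (-0.011) = +0.084645.
ΔP ≈ 86.28 × (+0.084645) = +7.3031706.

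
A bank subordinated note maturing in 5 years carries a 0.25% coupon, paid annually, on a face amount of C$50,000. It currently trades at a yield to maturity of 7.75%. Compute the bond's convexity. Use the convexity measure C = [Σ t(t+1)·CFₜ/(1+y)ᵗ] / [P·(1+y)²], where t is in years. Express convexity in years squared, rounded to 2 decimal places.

25.63

With y = 0.0775:
  t   CF        PV=CF/(1+0.0775)^t    t·PV        t(t+1)·PV
  1       125.00       116.0093       116.0093         232.0186
  2       125.00       107.6652       215.3305         645.9914
  3       125.00        99.9213       299.7640       1,199.0559
  4       125.00        92.7344       370.9376       1,854.6881
  5    50,125.00    34,511.8302   172,559.1512   1,035,354.9071
  Σ                 34,928.1605   173,561.1925   1,039,286.6610
P = 34,928.1605.
Convexity = Σ t(t+1)·PV / [P·(1+y)²] = 1,039,286.6610 / (34,928.1605 × 1.161006) = 25.62861.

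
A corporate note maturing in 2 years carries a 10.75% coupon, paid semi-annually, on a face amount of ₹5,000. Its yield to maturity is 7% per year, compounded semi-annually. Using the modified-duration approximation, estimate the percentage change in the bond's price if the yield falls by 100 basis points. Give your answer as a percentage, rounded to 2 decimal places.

Periodic yield y = 0.035. Modified duration first:
  t   CF        PV=CF/(1+0.035)^t    t·PV
  1       268.75       259.6618       259.6618
  2       268.75       250.8810       501.7620
  3       268.75       242.3971       727.1913
  4     5,268.75     4,591.4112    18,365.6449
  Σ                  5,344.3512    19,854.2601
P = 5,344.3512; D_Mac = 3.71500 half-year periods = 1.85750 yrs; D_mod = 1.85750/(1+0.035) = 1.79469 yrs.
ΔP/P ≈ -D_mod · Δy = -1.79469 × (-0.01) = +0.017947 = +1.7947%.

+1.79%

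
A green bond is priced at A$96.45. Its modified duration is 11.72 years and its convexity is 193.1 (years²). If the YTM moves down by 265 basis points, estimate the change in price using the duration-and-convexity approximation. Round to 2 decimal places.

+A$36.49

Duration effect: -D_mod·Δy = -11.72 × (-0.0265) = +0.310580
Convexity effect: ½·C·(Δy)² = 0.5 × 193.1 × (-0.0265)² = +0.0678022375
ΔP/P ≈ +0.310580 + 0.0678022375 = +0.3783822375
ΔP ≈ 96.45 × (+0.3783822375) = +36.494966806875.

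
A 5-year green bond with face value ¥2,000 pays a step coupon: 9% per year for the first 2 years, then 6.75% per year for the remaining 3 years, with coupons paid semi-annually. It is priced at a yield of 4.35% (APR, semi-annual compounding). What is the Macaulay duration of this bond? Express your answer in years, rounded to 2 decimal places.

Periodic yield y = 0.02175. Discount each cash flow and weight by its period:
  t   CF        PV=CF/(1+0.02175)^t    t·PV
  1        90.00        88.0842        88.0842
  2        90.00        86.2091       172.4182
  3        90.00        84.3740       253.1220
  4        90.00        82.5779       330.3117
  5        67.50        60.6151       303.0753
  6        67.50        59.3247       355.9485
  7        67.50        58.0619       406.4333
  8        67.50        56.8259       454.6075
  9        67.50        55.6163       500.5465
  10    2,067.50     1,667.2436    16,672.4358
  Σ                  2,298.9327    19,536.9830
Price P = Σ PV = 2,298.9327.
Macaulay duration = Σ(t·PV) / P = 19,536.9830 / 2,298.9327 = 8.49828 half-year periods.
In years: 8.49828 / 2 = 4.24914 years.

4.25 years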